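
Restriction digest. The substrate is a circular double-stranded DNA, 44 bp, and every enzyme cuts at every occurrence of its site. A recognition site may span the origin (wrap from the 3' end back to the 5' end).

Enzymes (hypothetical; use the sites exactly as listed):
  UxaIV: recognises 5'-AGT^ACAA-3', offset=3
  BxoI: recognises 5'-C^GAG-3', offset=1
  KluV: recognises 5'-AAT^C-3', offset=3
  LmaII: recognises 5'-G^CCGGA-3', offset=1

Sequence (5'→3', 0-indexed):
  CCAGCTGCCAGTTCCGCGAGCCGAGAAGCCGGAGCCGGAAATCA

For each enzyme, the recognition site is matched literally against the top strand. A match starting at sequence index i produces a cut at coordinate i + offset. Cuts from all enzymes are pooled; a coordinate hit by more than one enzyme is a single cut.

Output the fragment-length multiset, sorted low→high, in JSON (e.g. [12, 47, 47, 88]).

[5,6,6,8,19]

Scan for sites:
  UxaIV (AGTACAA, off=3): no sites
  BxoI (CGAG, off=1): starts [16, 21] → cuts [17, 22]
  KluV (AATC, off=3): starts [39] → cuts [42]
  LmaII (GCCGGA, off=1): starts [27, 33] → cuts [28, 34]

All cut coordinates (distinct, sorted): [17, 22, 28, 34, 42]

Fragment lengths:
  17→22: 5 bp
  22→28: 6 bp
  28→34: 6 bp
  34→42: 8 bp
  42→17 (wrap): 44-42+17 = 19 bp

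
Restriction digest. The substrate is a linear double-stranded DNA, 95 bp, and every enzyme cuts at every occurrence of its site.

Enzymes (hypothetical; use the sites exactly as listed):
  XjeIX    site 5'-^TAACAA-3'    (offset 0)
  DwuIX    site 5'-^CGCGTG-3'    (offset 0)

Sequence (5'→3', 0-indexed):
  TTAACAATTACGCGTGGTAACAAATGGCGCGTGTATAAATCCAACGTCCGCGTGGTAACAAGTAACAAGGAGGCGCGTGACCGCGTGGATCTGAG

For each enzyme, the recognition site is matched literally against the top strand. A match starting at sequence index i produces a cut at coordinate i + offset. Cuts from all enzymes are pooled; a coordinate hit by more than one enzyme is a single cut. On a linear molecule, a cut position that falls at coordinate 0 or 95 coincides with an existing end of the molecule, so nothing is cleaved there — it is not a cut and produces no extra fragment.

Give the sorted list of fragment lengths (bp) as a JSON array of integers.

[1,7,7,7,8,9,10,11,14,21]

Per-enzyme occurrences:
  XjeIX (TAACAA, off=0): starts [1, 17, 55, 62] → cuts [1, 17, 55, 62]
  DwuIX (CGCGTG, off=0): starts [10, 27, 48, 73, 81] → cuts [10, 27, 48, 73, 81]

All cut coordinates (distinct, sorted): [1, 10, 17, 27, 48, 55, 62, 73, 81]

Fragment lengths:
  [0,1): 1 bp
  [1,10): 9 bp
  [10,17): 7 bp
  [17,27): 10 bp
  [27,48): 21 bp
  [48,55): 7 bp
  [55,62): 7 bp
  [62,73): 11 bp
  [73,81): 8 bp
  [81,95): 14 bp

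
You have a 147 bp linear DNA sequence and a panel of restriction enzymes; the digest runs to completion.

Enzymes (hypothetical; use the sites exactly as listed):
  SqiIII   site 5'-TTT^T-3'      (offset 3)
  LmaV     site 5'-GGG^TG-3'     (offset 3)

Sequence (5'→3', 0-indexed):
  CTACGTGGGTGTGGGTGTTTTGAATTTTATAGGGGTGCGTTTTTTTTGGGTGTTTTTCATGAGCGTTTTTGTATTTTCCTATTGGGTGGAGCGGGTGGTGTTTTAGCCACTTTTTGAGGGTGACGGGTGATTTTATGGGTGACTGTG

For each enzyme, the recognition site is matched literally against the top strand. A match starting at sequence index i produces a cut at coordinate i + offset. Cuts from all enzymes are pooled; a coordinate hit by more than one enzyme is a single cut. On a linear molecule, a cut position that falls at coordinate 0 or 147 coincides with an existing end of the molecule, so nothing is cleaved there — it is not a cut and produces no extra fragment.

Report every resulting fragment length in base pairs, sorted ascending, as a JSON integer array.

[1,1,1,1,1,1,1,4,5,5,6,6,6,6,7,7,7,7,8,8,8,9,9,10,10,12]

Site scan:
  SqiIII TTTT/3: at [17, 24, 39, 40, 41, 42, 43, 52, 53, 65, 66, 73, 100, 110, 111, 130] ⇒ [20, 27, 42, 43, 44, 45, 46, 55, 56, 68, 69, 76, 103, 113, 114, 133]
  LmaV GGGTG/3: at [6, 12, 32, 47, 83, 92, 117, 124, 136] ⇒ [9, 15, 35, 50, 86, 95, 120, 127, 139]

All cut coordinates (distinct, sorted): [9, 15, 20, 27, 35, 42, 43, 44, 45, 46, 50, 55, 56, 68, 69, 76, 86, 95, 103, 113, 114, 120, 127, 133, 139]

Fragments:
  [0,9): 9 bp
  [9,15): 6 bp
  [15,20): 5 bp
  [20,27): 7 bp
  [27,35): 8 bp
  [35,42): 7 bp
  [42,43): 1 bp
  [43,44): 1 bp
  [44,45): 1 bp
  [45,46): 1 bp
  [46,50): 4 bp
  [50,55): 5 bp
  [55,56): 1 bp
  [56,68): 12 bp
  [68,69): 1 bp
  [69,76): 7 bp
  [76,86): 10 bp
  [86,95): 9 bp
  [95,103): 8 bp
  [103,113): 10 bp
  [113,114): 1 bp
  [114,120): 6 bp
  [120,127): 7 bp
  [127,133): 6 bp
  [133,139): 6 bp
  [139,147): 8 bp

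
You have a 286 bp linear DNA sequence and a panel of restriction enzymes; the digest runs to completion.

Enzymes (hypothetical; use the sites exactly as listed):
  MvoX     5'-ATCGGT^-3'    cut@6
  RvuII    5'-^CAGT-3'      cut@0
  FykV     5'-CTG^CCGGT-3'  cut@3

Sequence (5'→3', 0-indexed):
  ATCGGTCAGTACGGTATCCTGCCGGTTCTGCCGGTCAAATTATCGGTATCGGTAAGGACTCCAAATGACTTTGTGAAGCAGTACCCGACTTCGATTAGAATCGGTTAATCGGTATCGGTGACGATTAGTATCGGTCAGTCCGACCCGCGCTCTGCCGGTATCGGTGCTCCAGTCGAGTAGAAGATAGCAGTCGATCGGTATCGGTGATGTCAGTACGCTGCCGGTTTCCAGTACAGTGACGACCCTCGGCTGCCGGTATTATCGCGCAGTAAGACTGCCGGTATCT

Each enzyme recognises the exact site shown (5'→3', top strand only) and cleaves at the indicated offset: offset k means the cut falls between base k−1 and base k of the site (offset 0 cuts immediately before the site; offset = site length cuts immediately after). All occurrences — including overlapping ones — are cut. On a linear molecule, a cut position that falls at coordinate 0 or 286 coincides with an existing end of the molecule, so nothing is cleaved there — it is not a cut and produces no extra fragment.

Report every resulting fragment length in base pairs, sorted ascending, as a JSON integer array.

[4,5,5,6,6,6,6,8,8,9,9,10,11,11,12,14,15,16,17,18,19,19,25,27]

Site scan:
  MvoX (ATCGGT, off=6): starts [0, 41, 47, 99, 107, 113, 129, 159, 193, 199] → cuts [6, 47, 53, 105, 113, 119, 135, 165, 199, 205]
  RvuII (CAGT, off=0): starts [6, 78, 135, 169, 187, 210, 228, 233, 266] → cuts [6, 78, 135, 169, 187, 210, 228, 233, 266]
  FykV (CTGCCGGT, off=3): starts [18, 27, 151, 217, 249, 274] → cuts [21, 30, 154, 220, 252, 277]

Pooled cuts: [6, 21, 30, 47, 53, 78, 105, 113, 119, 135, 154, 165, 169, 187, 199, 205, 210, 220, 228, 233, 252, 266, 277]

Fragment lengths:
  [0,6): 6 bp
  [6,21): 15 bp
  [21,30): 9 bp
  [30,47): 17 bp
  [47,53): 6 bp
  [53,78): 25 bp
  [78,105): 27 bp
  [105,113): 8 bp
  [113,119): 6 bp
  [119,135): 16 bp
  [135,154): 19 bp
  [154,165): 11 bp
  [165,169): 4 bp
  [169,187): 18 bp
  [187,199): 12 bp
  [199,205): 6 bp
  [205,210): 5 bp
  [210,220): 10 bp
  [220,228): 8 bp
  [228,233): 5 bp
  [233,252): 19 bp
  [252,266): 14 bp
  [266,277): 11 bp
  [277,286): 9 bp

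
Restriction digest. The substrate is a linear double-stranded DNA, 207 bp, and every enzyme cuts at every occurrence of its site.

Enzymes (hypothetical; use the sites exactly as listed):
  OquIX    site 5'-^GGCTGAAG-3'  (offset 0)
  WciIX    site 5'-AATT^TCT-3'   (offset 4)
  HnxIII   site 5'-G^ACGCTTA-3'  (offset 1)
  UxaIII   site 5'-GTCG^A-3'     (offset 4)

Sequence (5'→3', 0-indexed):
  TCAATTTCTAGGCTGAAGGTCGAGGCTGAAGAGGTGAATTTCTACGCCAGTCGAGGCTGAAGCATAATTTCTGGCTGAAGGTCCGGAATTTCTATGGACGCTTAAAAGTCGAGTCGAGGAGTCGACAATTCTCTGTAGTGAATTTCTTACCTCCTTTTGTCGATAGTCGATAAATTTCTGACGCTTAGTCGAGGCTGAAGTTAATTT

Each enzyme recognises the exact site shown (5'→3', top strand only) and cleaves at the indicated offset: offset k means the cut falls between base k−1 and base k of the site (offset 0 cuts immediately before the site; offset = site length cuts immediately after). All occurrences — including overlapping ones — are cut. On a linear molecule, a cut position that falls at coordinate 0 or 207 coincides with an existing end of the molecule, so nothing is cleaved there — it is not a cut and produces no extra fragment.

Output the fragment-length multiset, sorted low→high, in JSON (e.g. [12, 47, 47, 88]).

[1,1,1,3,4,4,5,6,7,7,7,8,11,12,13,14,15,15,17,18,18,20]

Per-enzyme occurrences:
  OquIX (GGCTGAAG, off=0): starts [10, 23, 54, 72, 192] → cuts [10, 23, 54, 72, 192]
  WciIX (AATTTCT, off=4): starts [2, 36, 65, 86, 140, 172] → cuts [6, 40, 69, 90, 144, 176]
  HnxIII (GACGCTTA, off=1): starts [96, 179] → cuts [97, 180]
  UxaIII (GTCGA, off=4): starts [18, 49, 107, 112, 120, 158, 165, 187] → cuts [22, 53, 111, 116, 124, 162, 169, 191]

All cut coordinates (distinct, sorted): [6, 10, 22, 23, 40, 53, 54, 69, 72, 90, 97, 111, 116, 124, 144, 162, 169, 176, 180, 191, 192]

Fragment lengths:
  [0,6): 6 bp
  [6,10): 4 bp
  [10,22): 12 bp
  [22,23): 1 bp
  [23,40): 17 bp
  [40,53): 13 bp
  [53,54): 1 bp
  [54,69): 15 bp
  [69,72): 3 bp
  [72,90): 18 bp
  [90,97): 7 bp
  [97,111): 14 bp
  [111,116): 5 bp
  [116,124): 8 bp
  [124,144): 20 bp
  [144,162): 18 bp
  [162,169): 7 bp
  [169,176): 7 bp
  [176,180): 4 bp
  [180,191): 11 bp
  [191,192): 1 bp
  [192,207): 15 bp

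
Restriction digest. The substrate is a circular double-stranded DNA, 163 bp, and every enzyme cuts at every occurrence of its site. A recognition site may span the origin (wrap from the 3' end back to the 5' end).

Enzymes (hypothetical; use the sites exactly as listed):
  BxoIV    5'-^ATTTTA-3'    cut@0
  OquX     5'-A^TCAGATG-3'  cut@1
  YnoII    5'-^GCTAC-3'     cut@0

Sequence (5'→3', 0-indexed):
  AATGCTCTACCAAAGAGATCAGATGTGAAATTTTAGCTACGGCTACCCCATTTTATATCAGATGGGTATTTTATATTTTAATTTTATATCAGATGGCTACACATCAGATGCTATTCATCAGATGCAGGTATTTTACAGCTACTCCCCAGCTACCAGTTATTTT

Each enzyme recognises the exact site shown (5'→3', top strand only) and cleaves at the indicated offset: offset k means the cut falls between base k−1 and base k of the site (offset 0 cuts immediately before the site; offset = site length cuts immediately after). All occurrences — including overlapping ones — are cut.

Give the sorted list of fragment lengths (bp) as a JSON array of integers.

[6,6,6,7,7,8,8,8,8,8,10,10,11,11,12,14,23]

Scan for sites:
  BxoIV ATTTTA/0: at [29, 49, 67, 74, 80, 129, 158] ⇒ [29, 49, 67, 74, 80, 129, 158]
  OquX ATCAGATG/1: at [17, 56, 87, 102, 116] ⇒ [18, 57, 88, 103, 117]
  YnoII GCTAC/0: at [35, 41, 95, 137, 148] ⇒ [35, 41, 95, 137, 148]

All cut coordinates (distinct, sorted): [18, 29, 35, 41, 49, 57, 67, 74, 80, 88, 95, 103, 117, 129, 137, 148, 158]

Fragment lengths:
  18→29: 11 bp
  29→35: 6 bp
  35→41: 6 bp
  41→49: 8 bp
  49→57: 8 bp
  57→67: 10 bp
  67→74: 7 bp
  74→80: 6 bp
  80→88: 8 bp
  88→95: 7 bp
  95→103: 8 bp
  103→117: 14 bp
  117→129: 12 bp
  129→137: 8 bp
  137→148: 11 bp
  148→158: 10 bp
  158→18 (wrap): 163-158+18 = 23 bp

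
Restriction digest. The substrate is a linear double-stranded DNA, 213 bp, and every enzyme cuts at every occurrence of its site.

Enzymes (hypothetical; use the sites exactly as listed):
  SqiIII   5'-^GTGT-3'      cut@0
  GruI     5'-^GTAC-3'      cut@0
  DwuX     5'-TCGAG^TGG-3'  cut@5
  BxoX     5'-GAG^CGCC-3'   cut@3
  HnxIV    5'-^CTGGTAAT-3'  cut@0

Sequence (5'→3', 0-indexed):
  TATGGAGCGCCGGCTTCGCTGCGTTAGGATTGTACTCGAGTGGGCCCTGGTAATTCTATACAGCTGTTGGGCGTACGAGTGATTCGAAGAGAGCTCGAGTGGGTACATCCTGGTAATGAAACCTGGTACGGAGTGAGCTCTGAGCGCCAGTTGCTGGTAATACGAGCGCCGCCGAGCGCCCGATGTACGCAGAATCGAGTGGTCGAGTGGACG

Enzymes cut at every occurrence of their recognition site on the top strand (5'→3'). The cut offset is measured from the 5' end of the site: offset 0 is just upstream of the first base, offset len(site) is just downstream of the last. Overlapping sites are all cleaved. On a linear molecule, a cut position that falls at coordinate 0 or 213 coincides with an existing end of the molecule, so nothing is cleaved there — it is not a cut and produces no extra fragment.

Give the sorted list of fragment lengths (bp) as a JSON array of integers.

[3,6,6,7,7,8,8,9,9,10,13,15,16,19,24,26,27]

Scan for sites:
  SqiIII (GTGT, off=0): no sites
  GruI (GTAC, off=0): starts [31, 72, 102, 125, 184] → cuts [31, 72, 102, 125, 184]
  DwuX (TCGAGTGG, off=5): starts [35, 94, 194, 202] → cuts [40, 99, 199, 207]
  BxoX (GAGCGCC, off=3): starts [4, 141, 163, 173] → cuts [7, 144, 166, 176]
  HnxIV (CTGGTAAT, off=0): starts [46, 109, 153] → cuts [46, 109, 153]

Pooled cuts: [7, 31, 40, 46, 72, 99, 102, 109, 125, 144, 153, 166, 176, 184, 199, 207]

Fragments:
  [0,7): 7 bp
  [7,31): 24 bp
  [31,40): 9 bp
  [40,46): 6 bp
  [46,72): 26 bp
  [72,99): 27 bp
  [99,102): 3 bp
  [102,109): 7 bp
  [109,125): 16 bp
  [125,144): 19 bp
  [144,153): 9 bp
  [153,166): 13 bp
  [166,176): 10 bp
  [176,184): 8 bp
  [184,199): 15 bp
  [199,207): 8 bp
  [207,213): 6 bp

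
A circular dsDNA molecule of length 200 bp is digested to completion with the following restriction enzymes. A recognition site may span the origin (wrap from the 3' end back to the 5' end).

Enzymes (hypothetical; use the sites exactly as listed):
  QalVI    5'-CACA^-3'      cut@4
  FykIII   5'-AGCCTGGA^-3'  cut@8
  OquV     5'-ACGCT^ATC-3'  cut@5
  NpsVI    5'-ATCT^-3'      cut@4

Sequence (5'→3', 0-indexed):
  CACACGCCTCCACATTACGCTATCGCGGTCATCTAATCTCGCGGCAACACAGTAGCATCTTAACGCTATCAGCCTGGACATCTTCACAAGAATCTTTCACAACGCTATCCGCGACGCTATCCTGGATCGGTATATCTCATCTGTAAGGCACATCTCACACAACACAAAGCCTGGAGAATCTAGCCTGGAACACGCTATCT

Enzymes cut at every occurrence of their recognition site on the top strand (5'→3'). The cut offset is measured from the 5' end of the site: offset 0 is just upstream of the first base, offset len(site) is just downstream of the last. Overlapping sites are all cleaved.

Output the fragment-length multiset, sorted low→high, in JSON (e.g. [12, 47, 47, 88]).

Per-enzyme occurrences:
  QalVI CACA/4: at [0, 10, 47, 84, 97, 148, 155, 157, 162] ⇒ [4, 14, 51, 88, 101, 152, 159, 161, 166]
  FykIII AGCCTGGA/8: at [70, 167, 181] ⇒ [78, 175, 189]
  OquV ACGCTATC/5: at [16, 62, 101, 113, 191] ⇒ [21, 67, 106, 118, 196]
  NpsVI ATCT/4: at [30, 35, 56, 79, 91, 133, 138, 151, 177, 196] ⇒ [0, 34, 39, 60, 83, 95, 137, 142, 155, 181]

All cut coordinates (distinct, sorted): [0, 4, 14, 21, 34, 39, 51, 60, 67, 78, 83, 88, 95, 101, 106, 118, 137, 142, 152, 155, 159, 161, 166, 175, 181, 189, 196]

Fragments:
  0→4: 4 bp
  4→14: 10 bp
  14→21: 7 bp
  21→34: 13 bp
  34→39: 5 bp
  39→51: 12 bp
  51→60: 9 bp
  60→67: 7 bp
  67→78: 11 bp
  78→83: 5 bp
  83→88: 5 bp
  88→95: 7 bp
  95→101: 6 bp
  101→106: 5 bp
  106→118: 12 bp
  118→137: 19 bp
  137→142: 5 bp
  142→152: 10 bp
  152→155: 3 bp
  155→159: 4 bp
  159→161: 2 bp
  161→166: 5 bp
  166→175: 9 bp
  175→181: 6 bp
  181→189: 8 bp
  189→196: 7 bp
  196→0 (wrap): 200-196+0 = 4 bp

[2,3,4,4,4,5,5,5,5,5,5,6,6,7,7,7,7,8,9,9,10,10,11,12,12,13,19]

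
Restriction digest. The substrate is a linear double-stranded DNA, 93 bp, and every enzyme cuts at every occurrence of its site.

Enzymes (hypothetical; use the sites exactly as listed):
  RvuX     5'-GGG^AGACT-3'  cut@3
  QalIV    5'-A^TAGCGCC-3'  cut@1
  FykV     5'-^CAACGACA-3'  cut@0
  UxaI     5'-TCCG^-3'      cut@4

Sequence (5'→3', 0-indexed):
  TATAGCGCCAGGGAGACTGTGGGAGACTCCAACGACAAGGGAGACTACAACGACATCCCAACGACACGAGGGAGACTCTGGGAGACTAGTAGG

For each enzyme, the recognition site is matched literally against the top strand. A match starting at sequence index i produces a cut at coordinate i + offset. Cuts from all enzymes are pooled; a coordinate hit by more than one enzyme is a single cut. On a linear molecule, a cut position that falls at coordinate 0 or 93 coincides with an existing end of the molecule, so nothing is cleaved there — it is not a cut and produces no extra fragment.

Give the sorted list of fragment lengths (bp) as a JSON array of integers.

[2,6,6,10,10,11,11,11,12,14]

Scan for sites:
  RvuX (GGGAGACT, off=3): starts [10, 20, 38, 69, 79] → cuts [13, 23, 41, 72, 82]
  QalIV (ATAGCGCC, off=1): starts [1] → cuts [2]
  FykV (CAACGACA, off=0): starts [29, 47, 58] → cuts [29, 47, 58]
  UxaI (TCCG, off=4): no sites

Pooled cuts: [2, 13, 23, 29, 41, 47, 58, 72, 82]

Fragments:
  [0,2): 2 bp
  [2,13): 11 bp
  [13,23): 10 bp
  [23,29): 6 bp
  [29,41): 12 bp
  [41,47): 6 bp
  [47,58): 11 bp
  [58,72): 14 bp
  [72,82): 10 bp
  [82,93): 11 bp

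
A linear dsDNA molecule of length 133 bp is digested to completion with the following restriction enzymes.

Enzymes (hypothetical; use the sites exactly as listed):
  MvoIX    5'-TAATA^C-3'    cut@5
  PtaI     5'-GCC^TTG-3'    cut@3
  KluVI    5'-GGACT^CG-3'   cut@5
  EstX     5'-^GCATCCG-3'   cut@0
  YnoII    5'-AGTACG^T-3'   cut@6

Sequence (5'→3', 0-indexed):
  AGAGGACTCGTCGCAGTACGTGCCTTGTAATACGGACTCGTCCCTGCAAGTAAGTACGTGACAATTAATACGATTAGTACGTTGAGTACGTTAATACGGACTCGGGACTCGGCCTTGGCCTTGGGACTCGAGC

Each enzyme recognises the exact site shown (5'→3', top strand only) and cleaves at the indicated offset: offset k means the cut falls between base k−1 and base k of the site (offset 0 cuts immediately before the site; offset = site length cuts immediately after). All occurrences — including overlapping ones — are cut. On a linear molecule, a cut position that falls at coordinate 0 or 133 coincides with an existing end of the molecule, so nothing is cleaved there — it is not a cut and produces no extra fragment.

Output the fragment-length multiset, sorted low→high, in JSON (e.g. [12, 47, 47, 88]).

Scan for sites:
  MvoIX (TAATAC, off=5): starts [27, 65, 91] → cuts [32, 70, 96]
  PtaI (GCCTTG, off=3): starts [21, 111, 117] → cuts [24, 114, 120]
  KluVI (GGACTCG, off=5): starts [3, 33, 97, 104, 123] → cuts [8, 38, 102, 109, 128]
  EstX (GCATCCG, off=0): no sites
  YnoII (AGTACGT, off=6): starts [14, 52, 75, 84] → cuts [20, 58, 81, 90]

Pooled cuts: [8, 20, 24, 32, 38, 58, 70, 81, 90, 96, 102, 109, 114, 120, 128]

Fragments:
  [0,8): 8 bp
  [8,20): 12 bp
  [20,24): 4 bp
  [24,32): 8 bp
  [32,38): 6 bp
  [38,58): 20 bp
  [58,70): 12 bp
  [70,81): 11 bp
  [81,90): 9 bp
  [90,96): 6 bp
  [96,102): 6 bp
  [102,109): 7 bp
  [109,114): 5 bp
  [114,120): 6 bp
  [120,128): 8 bp
  [128,133): 5 bp

[4,5,5,6,6,6,6,7,8,8,8,9,11,12,12,20]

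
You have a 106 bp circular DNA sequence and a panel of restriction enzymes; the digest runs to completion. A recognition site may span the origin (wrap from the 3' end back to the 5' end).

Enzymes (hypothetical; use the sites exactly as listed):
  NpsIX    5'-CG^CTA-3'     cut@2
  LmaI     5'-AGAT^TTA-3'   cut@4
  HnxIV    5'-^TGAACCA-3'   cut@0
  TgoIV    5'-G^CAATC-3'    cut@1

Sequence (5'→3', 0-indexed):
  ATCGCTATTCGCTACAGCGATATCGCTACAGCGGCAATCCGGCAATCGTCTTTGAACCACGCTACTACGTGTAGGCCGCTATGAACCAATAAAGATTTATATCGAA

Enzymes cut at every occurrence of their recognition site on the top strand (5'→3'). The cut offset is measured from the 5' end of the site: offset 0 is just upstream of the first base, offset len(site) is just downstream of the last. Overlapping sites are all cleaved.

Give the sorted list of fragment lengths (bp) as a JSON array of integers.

Site scan:
  NpsIX (CGCTA, off=2): starts [2, 9, 23, 59, 76] → cuts [4, 11, 25, 61, 78]
  LmaI (AGATTTA, off=4): starts [92] → cuts [96]
  HnxIV (TGAACCA, off=0): starts [52, 81] → cuts [52, 81]
  TgoIV (GCAATC, off=1): starts [33, 41] → cuts [34, 42]

Pooled cuts: [4, 11, 25, 34, 42, 52, 61, 78, 81, 96]

Fragment lengths:
  4→11: 7 bp
  11→25: 14 bp
  25→34: 9 bp
  34→42: 8 bp
  42→52: 10 bp
  52→61: 9 bp
  61→78: 17 bp
  78→81: 3 bp
  81→96: 15 bp
  96→4 (wrap): 106-96+4 = 14 bp

[3,7,8,9,9,10,14,14,15,17]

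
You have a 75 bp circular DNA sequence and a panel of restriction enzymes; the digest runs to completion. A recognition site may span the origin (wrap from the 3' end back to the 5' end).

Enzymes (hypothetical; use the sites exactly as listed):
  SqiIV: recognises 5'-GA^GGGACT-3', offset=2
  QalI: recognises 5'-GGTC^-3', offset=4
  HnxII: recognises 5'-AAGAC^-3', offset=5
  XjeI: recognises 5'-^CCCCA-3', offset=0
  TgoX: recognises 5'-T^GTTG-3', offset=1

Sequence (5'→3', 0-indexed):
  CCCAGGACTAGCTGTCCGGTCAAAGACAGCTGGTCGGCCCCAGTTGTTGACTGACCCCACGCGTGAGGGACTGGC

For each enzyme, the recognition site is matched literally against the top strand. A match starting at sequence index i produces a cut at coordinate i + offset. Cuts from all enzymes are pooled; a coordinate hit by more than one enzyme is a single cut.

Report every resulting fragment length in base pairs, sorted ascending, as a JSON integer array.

[2,6,8,8,8,9,12,22]

Per-enzyme occurrences:
  SqiIV (GAGGGACT, off=2): starts [64] → cuts [66]
  QalI (GGTC, off=4): starts [17, 31] → cuts [21, 35]
  HnxII (AAGAC, off=5): starts [22] → cuts [27]
  XjeI (CCCCA, off=0): starts [37, 54, 74] → cuts [37, 54, 74]
  TgoX (TGTTG, off=1): starts [44] → cuts [45]

All cut coordinates (distinct, sorted): [21, 27, 35, 37, 45, 54, 66, 74]

Fragments:
  21→27: 6 bp
  27→35: 8 bp
  35→37: 2 bp
  37→45: 8 bp
  45→54: 9 bp
  54→66: 12 bp
  66→74: 8 bp
  74→21 (wrap): 75-74+21 = 22 bp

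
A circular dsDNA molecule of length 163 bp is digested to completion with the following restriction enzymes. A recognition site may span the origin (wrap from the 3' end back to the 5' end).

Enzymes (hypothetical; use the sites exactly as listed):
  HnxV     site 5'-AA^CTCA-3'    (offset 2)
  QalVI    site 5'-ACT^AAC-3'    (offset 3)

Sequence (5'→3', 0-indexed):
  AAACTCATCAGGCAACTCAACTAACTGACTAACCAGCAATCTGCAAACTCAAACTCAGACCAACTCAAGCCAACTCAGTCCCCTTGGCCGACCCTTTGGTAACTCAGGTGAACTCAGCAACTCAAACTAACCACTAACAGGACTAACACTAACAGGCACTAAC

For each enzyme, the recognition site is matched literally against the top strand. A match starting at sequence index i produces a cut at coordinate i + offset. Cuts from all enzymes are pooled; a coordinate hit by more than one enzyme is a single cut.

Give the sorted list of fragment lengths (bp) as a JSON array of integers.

Per-enzyme occurrences:
  HnxV (AACTCA, off=2): starts [1, 13, 45, 51, 61, 71, 100, 110, 118] → cuts [3, 15, 47, 53, 63, 73, 102, 112, 120]
  QalVI (ACTAAC, off=3): starts [19, 27, 125, 132, 141, 147, 157] → cuts [22, 30, 128, 135, 144, 150, 160]

All cut coordinates (distinct, sorted): [3, 15, 22, 30, 47, 53, 63, 73, 102, 112, 120, 128, 135, 144, 150, 160]

Fragment lengths:
  3→15: 12 bp
  15→22: 7 bp
  22→30: 8 bp
  30→47: 17 bp
  47→53: 6 bp
  53→63: 10 bp
  63→73: 10 bp
  73→102: 29 bp
  102→112: 10 bp
  112→120: 8 bp
  120→128: 8 bp
  128→135: 7 bp
  135→144: 9 bp
  144→150: 6 bp
  150→160: 10 bp
  160→3 (wrap): 163-160+3 = 6 bp

[6,6,6,7,7,8,8,8,9,10,10,10,10,12,17,29]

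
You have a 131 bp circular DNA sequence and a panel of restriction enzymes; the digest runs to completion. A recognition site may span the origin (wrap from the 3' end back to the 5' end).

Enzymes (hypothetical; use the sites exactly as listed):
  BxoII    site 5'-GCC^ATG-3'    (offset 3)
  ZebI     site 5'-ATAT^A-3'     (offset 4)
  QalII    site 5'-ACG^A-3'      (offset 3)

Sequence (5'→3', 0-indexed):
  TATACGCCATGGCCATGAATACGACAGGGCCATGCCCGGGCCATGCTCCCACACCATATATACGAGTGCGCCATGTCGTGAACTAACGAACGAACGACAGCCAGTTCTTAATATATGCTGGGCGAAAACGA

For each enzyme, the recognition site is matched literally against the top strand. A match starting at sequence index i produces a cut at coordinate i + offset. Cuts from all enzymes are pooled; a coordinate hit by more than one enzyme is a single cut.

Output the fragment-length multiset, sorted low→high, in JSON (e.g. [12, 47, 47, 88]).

Scan for sites:
  BxoII GCCATG/3: at [5, 11, 28, 39, 69] ⇒ [8, 14, 31, 42, 72]
  ZebI ATATA/4: at [55, 57, 110, 130] ⇒ [3, 59, 61, 114]
  QalII ACGA/3: at [20, 61, 85, 89, 93, 127] ⇒ [23, 64, 88, 92, 96, 130]

Pooled cuts: [3, 8, 14, 23, 31, 42, 59, 61, 64, 72, 88, 92, 96, 114, 130]

Fragment lengths:
  3→8: 5 bp
  8→14: 6 bp
  14→23: 9 bp
  23→31: 8 bp
  31→42: 11 bp
  42→59: 17 bp
  59→61: 2 bp
  61→64: 3 bp
  64→72: 8 bp
  72→88: 16 bp
  88→92: 4 bp
  92→96: 4 bp
  96→114: 18 bp
  114→130: 16 bp
  130→3 (wrap): 131-130+3 = 4 bp

[2,3,4,4,4,5,6,8,8,9,11,16,16,17,18]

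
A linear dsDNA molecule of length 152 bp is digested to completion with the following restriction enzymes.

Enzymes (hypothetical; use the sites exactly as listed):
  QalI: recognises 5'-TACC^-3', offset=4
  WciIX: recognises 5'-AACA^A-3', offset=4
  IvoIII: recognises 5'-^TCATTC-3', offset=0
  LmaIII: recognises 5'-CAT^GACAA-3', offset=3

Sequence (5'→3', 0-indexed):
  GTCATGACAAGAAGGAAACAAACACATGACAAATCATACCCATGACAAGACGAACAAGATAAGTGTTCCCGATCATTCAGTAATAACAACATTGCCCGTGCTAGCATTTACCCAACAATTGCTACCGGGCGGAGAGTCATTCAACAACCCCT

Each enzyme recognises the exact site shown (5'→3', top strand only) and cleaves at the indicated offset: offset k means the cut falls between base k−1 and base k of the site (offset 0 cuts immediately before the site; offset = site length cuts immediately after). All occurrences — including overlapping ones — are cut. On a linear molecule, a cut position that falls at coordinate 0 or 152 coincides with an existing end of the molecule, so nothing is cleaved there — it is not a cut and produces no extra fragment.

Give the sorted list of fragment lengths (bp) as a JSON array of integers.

Scan for sites:
  QalI TACC/4: at [36, 108, 122] ⇒ [40, 112, 126]
  WciIX AACAA/4: at [16, 52, 84, 113, 142] ⇒ [20, 56, 88, 117, 146]
  IvoIII TCATTC/0: at [72, 136] ⇒ [72, 136]
  LmaIII CATGACAA/3: at [2, 24, 40] ⇒ [5, 27, 43]

Pooled cuts: [5, 20, 27, 40, 43, 56, 72, 88, 112, 117, 126, 136, 146]

Fragment lengths:
  [0,5): 5 bp
  [5,20): 15 bp
  [20,27): 7 bp
  [27,40): 13 bp
  [40,43): 3 bp
  [43,56): 13 bp
  [56,72): 16 bp
  [72,88): 16 bp
  [88,112): 24 bp
  [112,117): 5 bp
  [117,126): 9 bp
  [126,136): 10 bp
  [136,146): 10 bp
  [146,152): 6 bp

[3,5,5,6,7,9,10,10,13,13,15,16,16,24]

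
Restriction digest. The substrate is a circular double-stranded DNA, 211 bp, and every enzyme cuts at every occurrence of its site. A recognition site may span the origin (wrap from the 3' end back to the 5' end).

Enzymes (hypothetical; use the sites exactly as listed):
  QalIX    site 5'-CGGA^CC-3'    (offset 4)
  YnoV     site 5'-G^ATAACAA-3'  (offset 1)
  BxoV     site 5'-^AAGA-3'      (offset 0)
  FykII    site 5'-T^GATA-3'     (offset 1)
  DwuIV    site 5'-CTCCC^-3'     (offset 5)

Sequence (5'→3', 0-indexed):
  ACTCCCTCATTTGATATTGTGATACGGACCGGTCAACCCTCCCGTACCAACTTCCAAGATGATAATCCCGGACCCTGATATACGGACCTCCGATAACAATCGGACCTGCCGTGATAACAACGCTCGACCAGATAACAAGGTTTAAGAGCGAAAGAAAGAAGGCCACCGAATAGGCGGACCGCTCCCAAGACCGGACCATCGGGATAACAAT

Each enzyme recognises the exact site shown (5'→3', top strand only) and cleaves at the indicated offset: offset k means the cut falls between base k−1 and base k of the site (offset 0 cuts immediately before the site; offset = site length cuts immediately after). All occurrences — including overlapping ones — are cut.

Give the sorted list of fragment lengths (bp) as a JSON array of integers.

[1,4,4,5,6,6,8,8,8,8,8,8,9,10,12,12,12,12,14,15,18,23]

Scan for sites:
  QalIX CGGACC/4: at [24, 68, 82, 100, 174, 191] ⇒ [28, 72, 86, 104, 178, 195]
  YnoV GATAACAA/1: at [91, 112, 130, 202] ⇒ [92, 113, 131, 203]
  BxoV AAGA/0: at [55, 143, 151, 155, 186] ⇒ [55, 143, 151, 155, 186]
  FykII TGATA/1: at [11, 19, 59, 75, 111] ⇒ [12, 20, 60, 76, 112]
  DwuIV CTCCC/5: at [1, 38, 181] ⇒ [6, 43, 186]

All cut coordinates (distinct, sorted): [6, 12, 20, 28, 43, 55, 60, 72, 76, 86, 92, 104, 112, 113, 131, 143, 151, 155, 178, 186, 195, 203]

Fragment lengths:
  6→12: 6 bp
  12→20: 8 bp
  20→28: 8 bp
  28→43: 15 bp
  43→55: 12 bp
  55→60: 5 bp
  60→72: 12 bp
  72→76: 4 bp
  76→86: 10 bp
  86→92: 6 bp
  92→104: 12 bp
  104→112: 8 bp
  112→113: 1 bp
  113→131: 18 bp
  131→143: 12 bp
  143→151: 8 bp
  151→155: 4 bp
  155→178: 23 bp
  178→186: 8 bp
  186→195: 9 bp
  195→203: 8 bp
  203→6 (wrap): 211-203+6 = 14 bp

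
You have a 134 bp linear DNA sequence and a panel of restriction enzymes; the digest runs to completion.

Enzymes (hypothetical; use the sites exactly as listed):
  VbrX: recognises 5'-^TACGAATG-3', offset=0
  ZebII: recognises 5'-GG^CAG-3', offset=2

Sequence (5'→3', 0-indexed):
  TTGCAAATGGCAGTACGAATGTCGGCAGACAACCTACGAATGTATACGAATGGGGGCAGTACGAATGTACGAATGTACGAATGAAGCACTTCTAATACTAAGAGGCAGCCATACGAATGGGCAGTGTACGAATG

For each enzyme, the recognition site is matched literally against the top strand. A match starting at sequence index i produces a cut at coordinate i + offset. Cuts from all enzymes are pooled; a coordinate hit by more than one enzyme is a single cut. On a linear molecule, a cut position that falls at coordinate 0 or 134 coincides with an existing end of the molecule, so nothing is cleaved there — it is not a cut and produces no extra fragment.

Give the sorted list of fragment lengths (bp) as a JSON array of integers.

Site scan:
  VbrX (TACGAATG, off=0): starts [13, 34, 44, 59, 67, 75, 111, 126] → cuts [13, 34, 44, 59, 67, 75, 111, 126]
  ZebII (GGCAG, off=2): starts [8, 23, 54, 103, 119] → cuts [10, 25, 56, 105, 121]

All cut coordinates (distinct, sorted): [10, 13, 25, 34, 44, 56, 59, 67, 75, 105, 111, 121, 126]

Fragments:
  [0,10): 10 bp
  [10,13): 3 bp
  [13,25): 12 bp
  [25,34): 9 bp
  [34,44): 10 bp
  [44,56): 12 bp
  [56,59): 3 bp
  [59,67): 8 bp
  [67,75): 8 bp
  [75,105): 30 bp
  [105,111): 6 bp
  [111,121): 10 bp
  [121,126): 5 bp
  [126,134): 8 bp

[3,3,5,6,8,8,8,9,10,10,10,12,12,30]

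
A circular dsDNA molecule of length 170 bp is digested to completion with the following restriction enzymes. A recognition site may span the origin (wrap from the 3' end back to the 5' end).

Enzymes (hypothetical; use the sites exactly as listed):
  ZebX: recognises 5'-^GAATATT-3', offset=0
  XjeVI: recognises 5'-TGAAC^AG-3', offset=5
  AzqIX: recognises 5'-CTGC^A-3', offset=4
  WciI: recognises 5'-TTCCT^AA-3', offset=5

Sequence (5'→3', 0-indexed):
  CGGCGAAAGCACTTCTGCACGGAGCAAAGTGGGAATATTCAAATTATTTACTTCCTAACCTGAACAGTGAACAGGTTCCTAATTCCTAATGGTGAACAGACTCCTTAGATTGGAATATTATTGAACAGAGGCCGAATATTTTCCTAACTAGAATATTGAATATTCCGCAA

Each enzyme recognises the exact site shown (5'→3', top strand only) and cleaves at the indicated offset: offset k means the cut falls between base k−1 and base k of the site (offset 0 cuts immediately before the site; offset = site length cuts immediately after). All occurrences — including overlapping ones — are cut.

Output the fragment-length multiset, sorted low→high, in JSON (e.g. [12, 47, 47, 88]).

Site scan:
  ZebX (GAATATT, off=0): starts [32, 112, 133, 150, 157] → cuts [32, 112, 133, 150, 157]
  XjeVI (TGAACAG, off=5): starts [60, 67, 92, 121] → cuts [65, 72, 97, 126]
  AzqIX (CTGCA, off=4): starts [14] → cuts [18]
  WciI (TTCCTAA, off=5): starts [51, 75, 82, 140] → cuts [56, 80, 87, 145]

Pooled cuts: [18, 32, 56, 65, 72, 80, 87, 97, 112, 126, 133, 145, 150, 157]

Fragments:
  18→32: 14 bp
  32→56: 24 bp
  56→65: 9 bp
  65→72: 7 bp
  72→80: 8 bp
  80→87: 7 bp
  87→97: 10 bp
  97→112: 15 bp
  112→126: 14 bp
  126→133: 7 bp
  133→145: 12 bp
  145→150: 5 bp
  150→157: 7 bp
  157→18 (wrap): 170-157+18 = 31 bp

[5,7,7,7,7,8,9,10,12,14,14,15,24,31]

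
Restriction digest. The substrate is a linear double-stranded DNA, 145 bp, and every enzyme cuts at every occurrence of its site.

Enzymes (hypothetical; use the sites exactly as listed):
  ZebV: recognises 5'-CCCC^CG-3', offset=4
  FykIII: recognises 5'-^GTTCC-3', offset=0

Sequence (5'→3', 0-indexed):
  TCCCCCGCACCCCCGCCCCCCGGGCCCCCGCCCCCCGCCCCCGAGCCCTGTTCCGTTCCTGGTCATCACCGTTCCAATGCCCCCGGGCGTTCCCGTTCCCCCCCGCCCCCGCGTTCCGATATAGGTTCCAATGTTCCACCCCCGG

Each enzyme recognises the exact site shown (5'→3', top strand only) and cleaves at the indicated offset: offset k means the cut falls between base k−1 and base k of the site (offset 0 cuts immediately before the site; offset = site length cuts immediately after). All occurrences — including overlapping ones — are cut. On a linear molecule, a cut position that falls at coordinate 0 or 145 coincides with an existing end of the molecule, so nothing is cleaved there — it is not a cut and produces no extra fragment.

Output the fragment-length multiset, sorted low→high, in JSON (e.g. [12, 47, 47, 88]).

[3,3,5,5,5,6,6,6,7,7,8,8,8,8,9,10,12,13,16]

Per-enzyme occurrences:
  ZebV CCCCCG/4: at [1, 9, 16, 24, 31, 37, 79, 99, 105, 138] ⇒ [5, 13, 20, 28, 35, 41, 83, 103, 109, 142]
  FykIII GTTCC/0: at [49, 54, 70, 88, 94, 112, 124, 132] ⇒ [49, 54, 70, 88, 94, 112, 124, 132]

Pooled cuts: [5, 13, 20, 28, 35, 41, 49, 54, 70, 83, 88, 94, 103, 109, 112, 124, 132, 142]

Fragment lengths:
  [0,5): 5 bp
  [5,13): 8 bp
  [13,20): 7 bp
  [20,28): 8 bp
  [28,35): 7 bp
  [35,41): 6 bp
  [41,49): 8 bp
  [49,54): 5 bp
  [54,70): 16 bp
  [70,83): 13 bp
  [83,88): 5 bp
  [88,94): 6 bp
  [94,103): 9 bp
  [103,109): 6 bp
  [109,112): 3 bp
  [112,124): 12 bp
  [124,132): 8 bp
  [132,142): 10 bp
  [142,145): 3 bp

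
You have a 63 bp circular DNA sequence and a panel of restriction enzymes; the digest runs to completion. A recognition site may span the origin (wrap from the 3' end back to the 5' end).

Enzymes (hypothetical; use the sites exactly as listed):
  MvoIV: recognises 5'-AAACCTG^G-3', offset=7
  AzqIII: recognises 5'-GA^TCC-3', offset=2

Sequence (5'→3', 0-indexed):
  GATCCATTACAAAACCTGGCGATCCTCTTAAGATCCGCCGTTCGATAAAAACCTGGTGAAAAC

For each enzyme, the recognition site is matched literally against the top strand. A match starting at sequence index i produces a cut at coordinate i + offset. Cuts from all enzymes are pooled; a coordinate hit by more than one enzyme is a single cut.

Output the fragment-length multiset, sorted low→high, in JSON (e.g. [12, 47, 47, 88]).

Site scan:
  MvoIV (AAACCTGG, off=7): starts [11, 48] → cuts [18, 55]
  AzqIII (GATCC, off=2): starts [0, 20, 31] → cuts [2, 22, 33]

All cut coordinates (distinct, sorted): [2, 18, 22, 33, 55]

Fragments:
  2→18: 16 bp
  18→22: 4 bp
  22→33: 11 bp
  33→55: 22 bp
  55→2 (wrap): 63-55+2 = 10 bp

[4,10,11,16,22]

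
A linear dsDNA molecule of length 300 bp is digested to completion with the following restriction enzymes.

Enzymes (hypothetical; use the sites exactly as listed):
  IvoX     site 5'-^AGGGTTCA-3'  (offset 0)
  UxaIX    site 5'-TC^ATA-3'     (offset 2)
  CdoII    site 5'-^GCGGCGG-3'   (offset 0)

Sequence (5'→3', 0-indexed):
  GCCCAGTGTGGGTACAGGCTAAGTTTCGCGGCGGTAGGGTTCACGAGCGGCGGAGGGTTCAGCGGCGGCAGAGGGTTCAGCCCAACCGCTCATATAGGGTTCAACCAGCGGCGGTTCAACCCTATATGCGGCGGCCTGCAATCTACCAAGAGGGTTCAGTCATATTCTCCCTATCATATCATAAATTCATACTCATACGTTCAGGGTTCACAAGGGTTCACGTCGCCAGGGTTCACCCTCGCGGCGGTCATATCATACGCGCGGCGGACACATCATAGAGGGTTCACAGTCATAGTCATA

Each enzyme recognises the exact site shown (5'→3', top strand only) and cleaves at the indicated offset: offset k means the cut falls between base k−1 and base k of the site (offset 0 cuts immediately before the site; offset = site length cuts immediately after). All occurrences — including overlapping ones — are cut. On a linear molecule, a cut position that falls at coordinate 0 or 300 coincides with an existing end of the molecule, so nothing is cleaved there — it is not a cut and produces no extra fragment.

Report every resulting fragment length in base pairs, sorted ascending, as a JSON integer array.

[3,4,4,5,5,6,6,6,7,8,8,8,8,9,10,10,11,11,12,13,13,14,14,15,20,20,23,27]

Per-enzyme occurrences:
  IvoX (AGGGTTCA, off=0): starts [35, 53, 71, 95, 150, 202, 212, 227, 278] → cuts [35, 53, 71, 95, 150, 202, 212, 227, 278]
  UxaIX (TCATA, off=2): starts [89, 159, 173, 178, 186, 192, 247, 252, 272, 289, 295] → cuts [91, 161, 175, 180, 188, 194, 249, 254, 274, 291, 297]
  CdoII (GCGGCGG, off=0): starts [27, 46, 61, 107, 127, 240, 260] → cuts [27, 46, 61, 107, 127, 240, 260]

All cut coordinates (distinct, sorted): [27, 35, 46, 53, 61, 71, 91, 95, 107, 127, 150, 161, 175, 180, 188, 194, 202, 212, 227, 240, 249, 254, 260, 274, 278, 291, 297]

Fragment lengths:
  [0,27): 27 bp
  [27,35): 8 bp
  [35,46): 11 bp
  [46,53): 7 bp
  [53,61): 8 bp
  [61,71): 10 bp
  [71,91): 20 bp
  [91,95): 4 bp
  [95,107): 12 bp
  [107,127): 20 bp
  [127,150): 23 bp
  [150,161): 11 bp
  [161,175): 14 bp
  [175,180): 5 bp
  [180,188): 8 bp
  [188,194): 6 bp
  [194,202): 8 bp
  [202,212): 10 bp
  [212,227): 15 bp
  [227,240): 13 bp
  [240,249): 9 bp
  [249,254): 5 bp
  [254,260): 6 bp
  [260,274): 14 bp
  [274,278): 4 bp
  [278,291): 13 bp
  [291,297): 6 bp
  [297,300): 3 bp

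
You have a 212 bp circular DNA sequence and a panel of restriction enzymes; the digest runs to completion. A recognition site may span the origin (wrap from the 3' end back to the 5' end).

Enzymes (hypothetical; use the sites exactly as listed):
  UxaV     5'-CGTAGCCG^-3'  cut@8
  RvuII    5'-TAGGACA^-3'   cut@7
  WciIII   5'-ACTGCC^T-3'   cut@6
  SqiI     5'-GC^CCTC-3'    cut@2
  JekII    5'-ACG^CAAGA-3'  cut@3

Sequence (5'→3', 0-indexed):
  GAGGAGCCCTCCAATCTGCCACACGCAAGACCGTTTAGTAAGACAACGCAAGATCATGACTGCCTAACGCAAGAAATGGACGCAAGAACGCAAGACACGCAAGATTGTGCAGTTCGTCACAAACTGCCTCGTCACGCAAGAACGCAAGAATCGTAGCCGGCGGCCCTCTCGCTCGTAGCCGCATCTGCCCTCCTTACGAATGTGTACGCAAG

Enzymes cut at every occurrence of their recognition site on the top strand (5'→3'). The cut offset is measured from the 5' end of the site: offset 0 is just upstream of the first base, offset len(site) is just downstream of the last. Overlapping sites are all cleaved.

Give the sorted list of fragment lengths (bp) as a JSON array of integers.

Scan for sites:
  UxaV (CGTAGCCG, off=8): starts [151, 173] → cuts [159, 181]
  RvuII (TAGGACA, off=7): no sites
  WciIII (ACTGCCT, off=6): starts [58, 122] → cuts [64, 128]
  SqiI (GCCCTC, off=2): starts [5, 162, 186] → cuts [7, 164, 188]
  JekII (ACGCAAGA, off=3): starts [22, 45, 66, 79, 87, 96, 133, 141] → cuts [25, 48, 69, 82, 90, 99, 136, 144]

Pooled cuts: [7, 25, 48, 64, 69, 82, 90, 99, 128, 136, 144, 159, 164, 181, 188]

Fragment lengths:
  7→25: 18 bp
  25→48: 23 bp
  48→64: 16 bp
  64→69: 5 bp
  69→82: 13 bp
  82→90: 8 bp
  90→99: 9 bp
  99→128: 29 bp
  128→136: 8 bp
  136→144: 8 bp
  144→159: 15 bp
  159→164: 5 bp
  164→181: 17 bp
  181→188: 7 bp
  188→7 (wrap): 212-188+7 = 31 bp

[5,5,7,8,8,8,9,13,15,16,17,18,23,29,31]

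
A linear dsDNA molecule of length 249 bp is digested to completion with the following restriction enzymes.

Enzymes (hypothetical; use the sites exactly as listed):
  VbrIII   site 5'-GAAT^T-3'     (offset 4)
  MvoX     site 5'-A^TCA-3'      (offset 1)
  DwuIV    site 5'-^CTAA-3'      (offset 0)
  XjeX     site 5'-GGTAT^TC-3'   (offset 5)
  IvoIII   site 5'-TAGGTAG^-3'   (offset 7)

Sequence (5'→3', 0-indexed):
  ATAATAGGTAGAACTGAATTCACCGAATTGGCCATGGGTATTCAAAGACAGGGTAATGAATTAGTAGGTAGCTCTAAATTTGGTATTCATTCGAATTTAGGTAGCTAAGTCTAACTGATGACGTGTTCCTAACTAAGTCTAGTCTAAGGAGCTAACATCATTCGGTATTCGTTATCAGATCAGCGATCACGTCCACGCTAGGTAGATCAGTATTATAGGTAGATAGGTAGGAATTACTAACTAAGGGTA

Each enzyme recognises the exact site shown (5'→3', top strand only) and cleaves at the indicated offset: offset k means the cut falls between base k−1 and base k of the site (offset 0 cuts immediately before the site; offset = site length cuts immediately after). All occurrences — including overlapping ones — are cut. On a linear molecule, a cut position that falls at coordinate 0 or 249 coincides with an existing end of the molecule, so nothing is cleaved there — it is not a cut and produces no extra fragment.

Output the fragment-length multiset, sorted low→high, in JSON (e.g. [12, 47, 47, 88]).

[1,2,2,4,4,4,5,6,6,6,7,8,8,8,8,9,9,10,10,11,11,11,13,13,16,18,19,20]

Scan for sites:
  VbrIII (GAATT, off=4): starts [15, 24, 57, 92, 230] → cuts [19, 28, 61, 96, 234]
  MvoX (ATCA, off=1): starts [156, 173, 178, 185, 205] → cuts [157, 174, 179, 186, 206]
  DwuIV (CTAA, off=0): starts [73, 104, 110, 128, 132, 143, 151, 236, 240] → cuts [73, 104, 110, 128, 132, 143, 151, 236, 240]
  XjeX (GGTATTC, off=5): starts [36, 81, 163] → cuts [41, 86, 168]
  IvoIII (TAGGTAG, off=7): starts [4, 64, 97, 198, 215, 223] → cuts [11, 71, 104, 205, 222, 230]

All cut coordinates (distinct, sorted): [11, 19, 28, 41, 61, 71, 73, 86, 96, 104, 110, 128, 132, 143, 151, 157, 168, 174, 179, 186, 205, 206, 222, 230, 234, 236, 240]

Fragments:
  [0,11): 11 bp
  [11,19): 8 bp
  [19,28): 9 bp
  [28,41): 13 bp
  [41,61): 20 bp
  [61,71): 10 bp
  [71,73): 2 bp
  [73,86): 13 bp
  [86,96): 10 bp
  [96,104): 8 bp
  [104,110): 6 bp
  [110,128): 18 bp
  [128,132): 4 bp
  [132,143): 11 bp
  [143,151): 8 bp
  [151,157): 6 bp
  [157,168): 11 bp
  [168,174): 6 bp
  [174,179): 5 bp
  [179,186): 7 bp
  [186,205): 19 bp
  [205,206): 1 bp
  [206,222): 16 bp
  [222,230): 8 bp
  [230,234): 4 bp
  [234,236): 2 bp
  [236,240): 4 bp
  [240,249): 9 bp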